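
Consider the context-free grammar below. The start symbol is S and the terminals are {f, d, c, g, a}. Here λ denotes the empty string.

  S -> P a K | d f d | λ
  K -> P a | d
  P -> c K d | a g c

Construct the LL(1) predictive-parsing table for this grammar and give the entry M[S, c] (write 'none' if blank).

FIRST(P) = {a, c}
FIRST(S) = {λ, a, c, d}  (via P a K)
FIRST(K) = {a, c, d}  (via P a)
FOLLOW(S) includes $ since S is the start symbol.
FOLLOW(S): S appears on no right-hand side. Thus FOLLOW(S) = {$}.
For S -> P a K: FIRST(P a K) = {a, c}, so it goes in M[S, t] for t ∈ {a, c}.
For S -> d f d: FIRST(d f d) = {d}, so it goes in M[S, t] for t ∈ {d}.
For S -> λ: FIRST(λ) = {λ}, so it goes in M[S, t] for t ∈ {}; since λ ∈ FIRST, also for every t ∈ FOLLOW(S) = {$}.

S -> P a K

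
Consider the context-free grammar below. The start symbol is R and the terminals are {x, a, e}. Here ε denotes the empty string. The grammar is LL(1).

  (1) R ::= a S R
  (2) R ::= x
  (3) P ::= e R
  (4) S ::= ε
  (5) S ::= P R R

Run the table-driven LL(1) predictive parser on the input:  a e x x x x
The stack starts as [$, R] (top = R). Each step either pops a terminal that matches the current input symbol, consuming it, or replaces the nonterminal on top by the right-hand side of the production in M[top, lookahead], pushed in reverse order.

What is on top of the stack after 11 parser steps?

R

step 1: stack=$ R  input=a e x x x x $  — expand R ::= a S R
step 2: stack=$ R S a  input=a e x x x x $  — match a
step 3: stack=$ R S  input=e x x x x $  — expand S ::= P R R
step 4: stack=$ R R R P  input=e x x x x $  — expand P ::= e R
step 5: stack=$ R R R R e  input=e x x x x $  — match e
step 6: stack=$ R R R R  input=x x x x $  — expand R ::= x
step 7: stack=$ R R R x  input=x x x x $  — match x
step 8: stack=$ R R R  input=x x x $  — expand R ::= x
step 9: stack=$ R R x  input=x x x $  — match x
step 10: stack=$ R R  input=x x $  — expand R ::= x
step 11: stack=$ R x  input=x x $  — match x
Stack after step 11: $ R (top = R).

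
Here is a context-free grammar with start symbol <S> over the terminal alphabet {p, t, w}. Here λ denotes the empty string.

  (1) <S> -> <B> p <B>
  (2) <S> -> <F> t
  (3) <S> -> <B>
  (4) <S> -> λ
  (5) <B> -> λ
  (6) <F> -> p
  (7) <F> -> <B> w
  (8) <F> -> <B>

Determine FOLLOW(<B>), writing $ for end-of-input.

FIRST(<B>): from <B>->λ we get {λ}. So FIRST(<B>) = {λ}.
FIRST(<F>): from <F>->p we get {p}; from <F>-><B> w we get {w}; from <F>-><B> we get {λ}. So FIRST(<F>) = {λ, p, w}.
FIRST(<S>): from <S>-><B> p <B> we get {p}; from <S>-><F> t we get {p, t, w}; from <S>-><B> we get {λ}; from <S>->λ we get {λ}. So FIRST(<S>) = {λ, p, t, w}.
FOLLOW(<S>) includes $ since <S> is the start symbol.
FOLLOW(<S>): <S> appears on no right-hand side. Thus FOLLOW(<S>) = {$}.
FOLLOW(<F>): in <S>-><F> t, <F> is followed by t with FIRST {t}. Thus FOLLOW(<F>) = {t}.
FOLLOW(<B>): in <S>-><B> p <B> (occurrence 1), <B> is followed by p <B> with FIRST {p}; in <S>-><B> p <B> (occurrence 2), the suffix after <B> is empty, so FOLLOW(<B>) ⊇ FOLLOW(<S>) = {$}; in <S>-><B>, the suffix after <B> is empty, so FOLLOW(<B>) ⊇ FOLLOW(<S>) = {$}; in <F>-><B> w, <B> is followed by w with FIRST {w}; in <F>-><B>, the suffix after <B> is empty, so FOLLOW(<B>) ⊇ FOLLOW(<F>) = {t}. Thus FOLLOW(<B>) = {$, p, t, w}.

{$, p, t, w}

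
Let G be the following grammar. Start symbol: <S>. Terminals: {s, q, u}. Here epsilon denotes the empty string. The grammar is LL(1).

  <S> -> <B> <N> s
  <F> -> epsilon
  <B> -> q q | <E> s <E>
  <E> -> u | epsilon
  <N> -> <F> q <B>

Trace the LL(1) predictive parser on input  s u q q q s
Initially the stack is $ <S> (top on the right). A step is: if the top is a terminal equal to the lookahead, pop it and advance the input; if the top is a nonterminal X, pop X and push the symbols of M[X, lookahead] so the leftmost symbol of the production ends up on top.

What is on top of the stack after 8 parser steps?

     Stack              Input          Action
  1  $ <S>              s u q q q s $  expand <S> -> <B> <N> s
  2  $ s <N> <B>        s u q q q s $  expand <B> -> <E> s <E>
  3  $ s <N> <E> s <E>  s u q q q s $  expand <E> -> epsilon
  4  $ s <N> <E> s      s u q q q s $  match s
  5  $ s <N> <E>        u q q q s $    expand <E> -> u
  6  $ s <N> u          u q q q s $    match u
  7  $ s <N>            q q q s $      expand <N> -> <F> q <B>
  8  $ s <B> q <F>      q q q s $      expand <F> -> epsilon
Stack after step 8: $ s <B> q (top = q).

q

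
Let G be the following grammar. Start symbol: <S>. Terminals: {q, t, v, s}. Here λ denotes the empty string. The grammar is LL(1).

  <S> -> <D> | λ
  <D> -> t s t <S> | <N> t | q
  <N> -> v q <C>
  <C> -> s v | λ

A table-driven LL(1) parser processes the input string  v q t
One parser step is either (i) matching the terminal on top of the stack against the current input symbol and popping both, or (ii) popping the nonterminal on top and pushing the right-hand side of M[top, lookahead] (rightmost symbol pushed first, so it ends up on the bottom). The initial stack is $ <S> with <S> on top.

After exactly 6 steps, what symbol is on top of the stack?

t

step 1: stack=$ <S>  input=v q t $  — expand <S> -> <D>
step 2: stack=$ <D>  input=v q t $  — expand <D> -> <N> t
step 3: stack=$ t <N>  input=v q t $  — expand <N> -> v q <C>
step 4: stack=$ t <C> q v  input=v q t $  — match v
step 5: stack=$ t <C> q  input=q t $  — match q
step 6: stack=$ t <C>  input=t $  — expand <C> -> λ
Stack after step 6: $ t (top = t).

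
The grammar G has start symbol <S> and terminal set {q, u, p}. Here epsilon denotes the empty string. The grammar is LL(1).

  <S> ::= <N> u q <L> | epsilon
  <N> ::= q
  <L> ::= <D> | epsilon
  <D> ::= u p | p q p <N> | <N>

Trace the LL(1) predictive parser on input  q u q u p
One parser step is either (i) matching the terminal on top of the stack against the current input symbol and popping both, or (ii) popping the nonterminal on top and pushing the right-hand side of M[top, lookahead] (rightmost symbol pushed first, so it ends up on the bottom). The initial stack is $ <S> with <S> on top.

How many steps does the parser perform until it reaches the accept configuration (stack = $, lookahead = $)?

9

step 1: stack=$ <S>  input=q u q u p $  — expand <S> ::= <N> u q <L>
step 2: stack=$ <L> q u <N>  input=q u q u p $  — expand <N> ::= q
step 3: stack=$ <L> q u q  input=q u q u p $  — match q
step 4: stack=$ <L> q u  input=u q u p $  — match u
step 5: stack=$ <L> q  input=q u p $  — match q
step 6: stack=$ <L>  input=u p $  — expand <L> ::= <D>
step 7: stack=$ <D>  input=u p $  — expand <D> ::= u p
step 8: stack=$ p u  input=u p $  — match u
step 9: stack=$ p  input=p $  — match p
Accept reached after 9 steps.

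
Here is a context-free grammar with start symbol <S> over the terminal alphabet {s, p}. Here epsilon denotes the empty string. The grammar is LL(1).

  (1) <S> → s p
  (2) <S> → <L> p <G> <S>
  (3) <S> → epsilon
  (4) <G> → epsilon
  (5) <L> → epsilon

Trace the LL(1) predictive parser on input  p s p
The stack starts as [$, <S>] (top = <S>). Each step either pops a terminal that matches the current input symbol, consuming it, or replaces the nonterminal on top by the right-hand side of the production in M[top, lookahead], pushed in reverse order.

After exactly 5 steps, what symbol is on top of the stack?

s

     Stack            Input    Action
  1  $ <S>            p s p $  expand <S> → <L> p <G> <S>
  2  $ <S> <G> p <L>  p s p $  expand <L> → epsilon
  3  $ <S> <G> p      p s p $  match p
  4  $ <S> <G>        s p $    expand <G> → epsilon
  5  $ <S>            s p $    expand <S> → s p
Stack after step 5: $ p s (top = s).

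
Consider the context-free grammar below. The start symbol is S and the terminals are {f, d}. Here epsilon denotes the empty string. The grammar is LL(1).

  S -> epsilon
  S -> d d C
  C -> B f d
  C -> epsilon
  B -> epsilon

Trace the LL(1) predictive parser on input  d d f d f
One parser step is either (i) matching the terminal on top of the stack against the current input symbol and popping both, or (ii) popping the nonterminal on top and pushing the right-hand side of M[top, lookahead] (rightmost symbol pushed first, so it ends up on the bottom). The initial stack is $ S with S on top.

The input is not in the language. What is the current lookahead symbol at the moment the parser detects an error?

f

step 1: stack=$ S  input=d d f d f $  — expand S -> d d C
step 2: stack=$ C d d  input=d d f d f $  — match d
step 3: stack=$ C d  input=d f d f $  — match d
step 4: stack=$ C  input=f d f $  — expand C -> B f d
step 5: stack=$ d f B  input=f d f $  — expand B -> epsilon
step 6: stack=$ d f  input=f d f $  — match f
step 7: stack=$ d  input=d f $  — match d
step 8: stack=$  input=f $  — error: stack empty but input remains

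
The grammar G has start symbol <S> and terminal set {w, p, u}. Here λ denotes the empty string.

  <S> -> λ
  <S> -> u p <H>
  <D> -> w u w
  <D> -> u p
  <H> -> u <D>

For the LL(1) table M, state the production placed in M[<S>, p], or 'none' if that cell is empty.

FIRST(<S>): from <S>->λ we get {λ}; from <S>->u p <H> we get {u}. So FIRST(<S>) = {λ, u}.
FIRST(<D>): from <D>->w u w we get {w}; from <D>->u p we get {u}. So FIRST(<D>) = {u, w}.
FIRST(<H>): from <H>->u <D> we get {u}. So FIRST(<H>) = {u}.
FOLLOW(<S>) includes $ since <S> is the start symbol.
FOLLOW(<S>): <S> appears on no right-hand side. Thus FOLLOW(<S>) = {$}.
For <S> -> λ: FIRST(λ) = {λ}, so it goes in M[<S>, t] for t ∈ {}; since λ ∈ FIRST, also for every t ∈ FOLLOW(<S>) = {$}.
For <S> -> u p <H>: FIRST(u p <H>) = {u}, so it goes in M[<S>, t] for t ∈ {u}.
None of these place a production in M[<S>, p].

none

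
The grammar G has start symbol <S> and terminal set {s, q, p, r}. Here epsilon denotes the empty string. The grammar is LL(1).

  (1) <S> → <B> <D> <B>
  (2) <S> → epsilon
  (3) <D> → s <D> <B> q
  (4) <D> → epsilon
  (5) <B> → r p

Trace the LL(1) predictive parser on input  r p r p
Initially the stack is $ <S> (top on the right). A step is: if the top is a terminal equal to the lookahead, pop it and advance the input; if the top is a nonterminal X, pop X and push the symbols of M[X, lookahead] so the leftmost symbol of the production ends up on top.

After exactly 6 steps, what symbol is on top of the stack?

r

step 1: stack=$ <S>  input=r p r p $  — expand <S> → <B> <D> <B>
step 2: stack=$ <B> <D> <B>  input=r p r p $  — expand <B> → r p
step 3: stack=$ <B> <D> p r  input=r p r p $  — match r
step 4: stack=$ <B> <D> p  input=p r p $  — match p
step 5: stack=$ <B> <D>  input=r p $  — expand <D> → epsilon
step 6: stack=$ <B>  input=r p $  — expand <B> → r p
Stack after step 6: $ p r (top = r).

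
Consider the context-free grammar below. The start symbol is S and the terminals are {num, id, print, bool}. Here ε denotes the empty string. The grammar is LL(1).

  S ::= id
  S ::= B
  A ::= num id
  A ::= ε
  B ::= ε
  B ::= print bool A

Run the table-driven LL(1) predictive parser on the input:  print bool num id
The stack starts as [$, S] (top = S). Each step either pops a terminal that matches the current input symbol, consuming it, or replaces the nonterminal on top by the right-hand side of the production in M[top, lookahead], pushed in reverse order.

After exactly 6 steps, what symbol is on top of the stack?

id

step 1: stack=$ S  input=print bool num id $  — expand S ::= B
step 2: stack=$ B  input=print bool num id $  — expand B ::= print bool A
step 3: stack=$ A bool print  input=print bool num id $  — match print
step 4: stack=$ A bool  input=bool num id $  — match bool
step 5: stack=$ A  input=num id $  — expand A ::= num id
step 6: stack=$ id num  input=num id $  — match num
Stack after step 6: $ id (top = id).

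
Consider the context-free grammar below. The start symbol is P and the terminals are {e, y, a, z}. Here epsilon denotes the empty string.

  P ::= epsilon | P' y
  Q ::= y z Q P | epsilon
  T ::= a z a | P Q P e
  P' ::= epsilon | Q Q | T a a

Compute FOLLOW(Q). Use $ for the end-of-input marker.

{a, e, y}

FIRST(Q): from Q::=y z Q P we get {y}; from Q::=epsilon we get {epsilon}. So FIRST(Q) = {epsilon, y}.
FIRST(P): from P::=epsilon we get {epsilon}; from P::=P' y we get {a, e, y}. So FIRST(P) = {epsilon, a, e, y}.
FIRST(T): from T::=a z a we get {a}; from T::=P Q P e we get {a, e, y}. So FIRST(T) = {a, e, y}.
FIRST(P'): from P'::=epsilon we get {epsilon}; from P'::=Q Q we get {epsilon, y}; from P'::=T a a we get {a, e, y}. So FIRST(P') = {epsilon, a, e, y}.
FOLLOW(P) includes $ since P is the start symbol.
FOLLOW(T): in P'::=T a a, T is followed by a a with FIRST {a}. Thus FOLLOW(T) = {a}.
FOLLOW(P'): in P::=P' y, P' is followed by y with FIRST {y}. Thus FOLLOW(P') = {y}.
FOLLOW(Q): in Q::=y z Q P, Q is followed by P with FIRST {epsilon, a, e, y}; in Q::=y z Q P, the suffix after Q is nullable (adds nothing new); in T::=P Q P e, Q is followed by P e with FIRST {a, e, y}; in P'::=Q Q (occurrence 1), Q is followed by Q with FIRST {epsilon, y}; in P'::=Q Q (occurrence 1), the suffix after Q is nullable, so FOLLOW(Q) ⊇ FOLLOW(P') = {y}; in P'::=Q Q (occurrence 2), the suffix after Q is empty, so FOLLOW(Q) ⊇ FOLLOW(P') = {y}. Thus FOLLOW(Q) = {a, e, y}.
FOLLOW(P): in Q::=y z Q P, the suffix after P is empty, so FOLLOW(P) ⊇ FOLLOW(Q) = {a, e, y}; in T::=P Q P e (occurrence 1), P is followed by Q P e with FIRST {a, e, y}; in T::=P Q P e (occurrence 2), P is followed by e with FIRST {e}. Thus FOLLOW(P) = {$, a, e, y}.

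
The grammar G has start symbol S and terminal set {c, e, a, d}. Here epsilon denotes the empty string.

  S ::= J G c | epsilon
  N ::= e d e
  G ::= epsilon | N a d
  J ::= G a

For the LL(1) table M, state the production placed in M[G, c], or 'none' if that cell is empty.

G ::= epsilon

FIRST(N): from N::=e d e we get {e}. So FIRST(N) = {e}.
FIRST(G): from G::=epsilon we get {epsilon}; from G::=N a d we get {e}. So FIRST(G) = {epsilon, e}.
FIRST(J): from J::=G a we get {a, e}. So FIRST(J) = {a, e}.
FIRST(S): from S::=J G c we get {a, e}; from S::=epsilon we get {epsilon}. So FIRST(S) = {epsilon, a, e}.
FOLLOW(S) includes $ since S is the start symbol.
FOLLOW(G): in S::=J G c, G is followed by c with FIRST {c}; in J::=G a, G is followed by a with FIRST {a}. Thus FOLLOW(G) = {a, c}.
For G ::= epsilon: FIRST(epsilon) = {epsilon}, so it goes in M[G, t] for t ∈ {}; since epsilon ∈ FIRST, also for every t ∈ FOLLOW(G) = {a, c}.
For G ::= N a d: FIRST(N a d) = {e}, so it goes in M[G, t] for t ∈ {e}.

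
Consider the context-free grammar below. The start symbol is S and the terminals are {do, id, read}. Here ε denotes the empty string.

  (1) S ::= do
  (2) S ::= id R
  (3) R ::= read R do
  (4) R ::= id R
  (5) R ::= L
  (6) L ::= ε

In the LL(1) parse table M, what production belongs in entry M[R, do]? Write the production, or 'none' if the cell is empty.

R ::= L

FIRST(S) = {do, id}
FIRST(L) = {ε}
FIRST(R) = {ε, id, read}  (via L)
FOLLOW(S) includes $ since S is the start symbol.
FOLLOW(S): S appears on no right-hand side. Thus FOLLOW(S) = {$}.
FOLLOW(R): in S::=id R, the suffix after R is empty, so FOLLOW(R) ⊇ FOLLOW(S) = {$}; in R::=read R do, R is followed by do with FIRST {do}; in R::=id R, the suffix after R is empty (adds nothing new). Thus FOLLOW(R) = {$, do}.
For R ::= read R do: FIRST(read R do) = {read}, so it goes in M[R, t] for t ∈ {read}.
For R ::= id R: FIRST(id R) = {id}, so it goes in M[R, t] for t ∈ {id}.
For R ::= L: FIRST(L) = {ε}, so it goes in M[R, t] for t ∈ {}; since ε ∈ FIRST, also for every t ∈ FOLLOW(R) = {$, do}.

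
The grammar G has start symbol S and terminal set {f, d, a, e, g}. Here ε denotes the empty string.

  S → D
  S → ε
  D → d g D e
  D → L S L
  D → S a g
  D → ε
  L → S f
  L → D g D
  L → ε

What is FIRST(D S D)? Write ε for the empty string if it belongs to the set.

FIRST(S): from S→D we get {ε, a, d, f, g}; from S→ε we get {ε}. So FIRST(S) = {ε, a, d, f, g}.
FIRST(D): from D→d g D e we get {d}; from D→L S L we get {ε, a, d, f, g}; from D→S a g we get {a, d, f, g}; from D→ε we get {ε}. So FIRST(D) = {ε, a, d, f, g}.
FIRST(L): from L→S f we get {a, d, f, g}; from L→D g D we get {a, d, f, g}; from L→ε we get {ε}. So FIRST(L) = {ε, a, d, f, g}.
FIRST(D S D): take FIRST of each symbol in turn, carrying on past any symbol whose FIRST contains ε; result {ε, a, d, f, g}.

{ε, a, d, f, g}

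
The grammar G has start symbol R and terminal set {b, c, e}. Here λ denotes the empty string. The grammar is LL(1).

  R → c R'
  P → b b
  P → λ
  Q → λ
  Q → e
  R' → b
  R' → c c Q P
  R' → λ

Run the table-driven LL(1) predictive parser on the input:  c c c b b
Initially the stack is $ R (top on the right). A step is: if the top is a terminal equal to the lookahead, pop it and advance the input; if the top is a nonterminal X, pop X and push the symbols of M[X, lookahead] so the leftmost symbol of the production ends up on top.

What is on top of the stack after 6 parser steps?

P

     Stack      Input        Action
  1  $ R        c c c b b $  expand R → c R'
  2  $ R' c     c c c b b $  match c
  3  $ R'       c c b b $    expand R' → c c Q P
  4  $ P Q c c  c c b b $    match c
  5  $ P Q c    c b b $      match c
  6  $ P Q      b b $        expand Q → λ
Stack after step 6: $ P (top = P).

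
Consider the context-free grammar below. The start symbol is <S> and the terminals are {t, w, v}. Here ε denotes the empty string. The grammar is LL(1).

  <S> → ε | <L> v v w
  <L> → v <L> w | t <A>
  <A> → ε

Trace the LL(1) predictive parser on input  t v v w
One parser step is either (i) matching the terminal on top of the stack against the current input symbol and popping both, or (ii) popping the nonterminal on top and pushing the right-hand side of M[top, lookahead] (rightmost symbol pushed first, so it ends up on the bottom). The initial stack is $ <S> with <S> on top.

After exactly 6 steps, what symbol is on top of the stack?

w

step 1: stack=$ <S>  input=t v v w $  — expand <S> → <L> v v w
step 2: stack=$ w v v <L>  input=t v v w $  — expand <L> → t <A>
step 3: stack=$ w v v <A> t  input=t v v w $  — match t
step 4: stack=$ w v v <A>  input=v v w $  — expand <A> → ε
step 5: stack=$ w v v  input=v v w $  — match v
step 6: stack=$ w v  input=v w $  — match v
Stack after step 6: $ w (top = w).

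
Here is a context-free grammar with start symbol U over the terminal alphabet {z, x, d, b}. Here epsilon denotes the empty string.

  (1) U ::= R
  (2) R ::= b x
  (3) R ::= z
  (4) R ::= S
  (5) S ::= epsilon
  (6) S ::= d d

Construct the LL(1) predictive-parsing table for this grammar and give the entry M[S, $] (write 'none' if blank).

FIRST(S): from S::=epsilon we get {epsilon}; from S::=d d we get {d}. So FIRST(S) = {epsilon, d}.
FIRST(R): from R::=b x we get {b}; from R::=z we get {z}; from R::=S we get {epsilon, d}. So FIRST(R) = {epsilon, b, d, z}.
FIRST(U): from U::=R we get {epsilon, b, d, z}. So FIRST(U) = {epsilon, b, d, z}.
FOLLOW(U) includes $ since U is the start symbol.
FOLLOW(R): in U::=R, the suffix after R is empty, so FOLLOW(R) ⊇ FOLLOW(U) = {$}. Thus FOLLOW(R) = {$}.
FOLLOW(S): in R::=S, the suffix after S is empty, so FOLLOW(S) ⊇ FOLLOW(R) = {$}. Thus FOLLOW(S) = {$}.
For S ::= epsilon: FIRST(epsilon) = {epsilon}, so it goes in M[S, t] for t ∈ {}; since epsilon ∈ FIRST, also for every t ∈ FOLLOW(S) = {$}.
For S ::= d d: FIRST(d d) = {d}, so it goes in M[S, t] for t ∈ {d}.

S ::= epsilon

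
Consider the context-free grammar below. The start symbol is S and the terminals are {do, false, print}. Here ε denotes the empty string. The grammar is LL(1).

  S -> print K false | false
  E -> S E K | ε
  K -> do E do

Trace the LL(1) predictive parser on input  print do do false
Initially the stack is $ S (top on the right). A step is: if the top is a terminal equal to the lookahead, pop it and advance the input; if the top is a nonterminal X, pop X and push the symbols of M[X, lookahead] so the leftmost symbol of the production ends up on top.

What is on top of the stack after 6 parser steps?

false

     Stack            Input                Action
  1  $ S              print do do false $  expand S -> print K false
  2  $ false K print  print do do false $  match print
  3  $ false K        do do false $        expand K -> do E do
  4  $ false do E do  do do false $        match do
  5  $ false do E     do false $           expand E -> ε
  6  $ false do       do false $           match do
Stack after step 6: $ false (top = false).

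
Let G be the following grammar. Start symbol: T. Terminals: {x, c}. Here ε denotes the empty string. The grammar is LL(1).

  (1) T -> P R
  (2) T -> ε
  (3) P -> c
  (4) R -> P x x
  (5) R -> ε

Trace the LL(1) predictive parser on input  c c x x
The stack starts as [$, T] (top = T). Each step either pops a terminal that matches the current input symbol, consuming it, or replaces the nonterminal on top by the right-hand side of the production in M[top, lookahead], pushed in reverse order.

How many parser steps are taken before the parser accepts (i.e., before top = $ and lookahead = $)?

8

step 1: stack=$ T  input=c c x x $  — expand T -> P R
step 2: stack=$ R P  input=c c x x $  — expand P -> c
step 3: stack=$ R c  input=c c x x $  — match c
step 4: stack=$ R  input=c x x $  — expand R -> P x x
step 5: stack=$ x x P  input=c x x $  — expand P -> c
step 6: stack=$ x x c  input=c x x $  — match c
step 7: stack=$ x x  input=x x $  — match x
step 8: stack=$ x  input=x $  — match x
Accept reached after 8 steps.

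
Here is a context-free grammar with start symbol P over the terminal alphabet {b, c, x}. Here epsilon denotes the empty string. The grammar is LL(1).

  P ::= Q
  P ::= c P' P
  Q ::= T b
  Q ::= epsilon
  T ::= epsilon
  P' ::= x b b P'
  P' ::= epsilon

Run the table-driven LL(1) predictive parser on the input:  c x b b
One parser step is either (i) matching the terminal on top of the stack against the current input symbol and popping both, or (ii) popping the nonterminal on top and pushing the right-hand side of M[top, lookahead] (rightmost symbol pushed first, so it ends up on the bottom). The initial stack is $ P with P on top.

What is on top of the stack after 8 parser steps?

     Stack         Input      Action
  1  $ P           c x b b $  expand P ::= c P' P
  2  $ P P' c      c x b b $  match c
  3  $ P P'        x b b $    expand P' ::= x b b P'
  4  $ P P' b b x  x b b $    match x
  5  $ P P' b b    b b $      match b
  6  $ P P' b      b $        match b
  7  $ P P'        $          expand P' ::= epsilon
  8  $ P           $          expand P ::= Q
Stack after step 8: $ Q (top = Q).

Q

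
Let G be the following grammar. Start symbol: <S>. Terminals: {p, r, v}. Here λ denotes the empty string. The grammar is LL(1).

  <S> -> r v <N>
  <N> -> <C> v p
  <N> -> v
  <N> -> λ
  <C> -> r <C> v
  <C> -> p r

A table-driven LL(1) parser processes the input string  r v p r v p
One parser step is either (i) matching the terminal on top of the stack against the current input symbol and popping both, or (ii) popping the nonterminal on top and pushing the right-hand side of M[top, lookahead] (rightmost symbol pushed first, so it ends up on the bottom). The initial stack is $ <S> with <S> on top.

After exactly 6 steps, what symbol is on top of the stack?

r

     Stack      Input          Action
  1  $ <S>      r v p r v p $  expand <S> -> r v <N>
  2  $ <N> v r  r v p r v p $  match r
  3  $ <N> v    v p r v p $    match v
  4  $ <N>      p r v p $      expand <N> -> <C> v p
  5  $ p v <C>  p r v p $      expand <C> -> p r
  6  $ p v r p  p r v p $      match p
Stack after step 6: $ p v r (top = r).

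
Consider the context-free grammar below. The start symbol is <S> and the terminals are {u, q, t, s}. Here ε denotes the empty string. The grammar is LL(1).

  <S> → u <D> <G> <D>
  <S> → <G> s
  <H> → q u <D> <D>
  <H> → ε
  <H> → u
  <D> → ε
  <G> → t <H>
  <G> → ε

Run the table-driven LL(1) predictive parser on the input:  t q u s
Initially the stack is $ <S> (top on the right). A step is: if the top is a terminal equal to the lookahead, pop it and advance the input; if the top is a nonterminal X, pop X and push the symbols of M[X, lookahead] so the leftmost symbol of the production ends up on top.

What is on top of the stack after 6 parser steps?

<D>

     Stack            Input      Action
  1  $ <S>            t q u s $  expand <S> → <G> s
  2  $ s <G>          t q u s $  expand <G> → t <H>
  3  $ s <H> t        t q u s $  match t
  4  $ s <H>          q u s $    expand <H> → q u <D> <D>
  5  $ s <D> <D> u q  q u s $    match q
  6  $ s <D> <D> u    u s $      match u
Stack after step 6: $ s <D> <D> (top = <D>).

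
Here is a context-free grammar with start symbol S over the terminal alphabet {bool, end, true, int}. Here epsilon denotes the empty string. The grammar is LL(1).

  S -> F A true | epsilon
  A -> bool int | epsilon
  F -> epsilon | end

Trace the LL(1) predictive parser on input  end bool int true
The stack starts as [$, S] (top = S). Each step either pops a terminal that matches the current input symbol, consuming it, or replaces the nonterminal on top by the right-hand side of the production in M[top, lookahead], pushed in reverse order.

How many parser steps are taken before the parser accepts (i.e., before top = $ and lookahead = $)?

step 1: stack=$ S  input=end bool int true $  — expand S -> F A true
step 2: stack=$ true A F  input=end bool int true $  — expand F -> end
step 3: stack=$ true A end  input=end bool int true $  — match end
step 4: stack=$ true A  input=bool int true $  — expand A -> bool int
step 5: stack=$ true int bool  input=bool int true $  — match bool
step 6: stack=$ true int  input=int true $  — match int
step 7: stack=$ true  input=true $  — match true
Accept reached after 7 steps.

7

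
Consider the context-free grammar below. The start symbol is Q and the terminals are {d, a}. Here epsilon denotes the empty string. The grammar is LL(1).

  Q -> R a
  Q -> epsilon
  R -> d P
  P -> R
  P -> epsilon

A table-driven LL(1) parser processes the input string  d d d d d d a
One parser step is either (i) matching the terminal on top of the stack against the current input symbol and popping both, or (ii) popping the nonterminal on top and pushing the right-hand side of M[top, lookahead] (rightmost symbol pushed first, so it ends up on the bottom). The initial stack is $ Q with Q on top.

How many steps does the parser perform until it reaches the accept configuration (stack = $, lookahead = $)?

      Stack    Input            Action
   1  $ Q      d d d d d d a $  expand Q -> R a
   2  $ a R    d d d d d d a $  expand R -> d P
   3  $ a P d  d d d d d d a $  match d
   4  $ a P    d d d d d a $    expand P -> R
   5  $ a R    d d d d d a $    expand R -> d P
   6  $ a P d  d d d d d a $    match d
   7  $ a P    d d d d a $      expand P -> R
   8  $ a R    d d d d a $      expand R -> d P
   9  $ a P d  d d d d a $      match d
  10  $ a P    d d d a $        expand P -> R
  11  $ a R    d d d a $        expand R -> d P
  12  $ a P d  d d d a $        match d
  13  $ a P    d d a $          expand P -> R
  14  $ a R    d d a $          expand R -> d P
  15  $ a P d  d d a $          match d
  16  $ a P    d a $            expand P -> R
  17  $ a R    d a $            expand R -> d P
  18  $ a P d  d a $            match d
  19  $ a P    a $              expand P -> epsilon
  20  $ a      a $              match a
Accept reached after 20 steps.

20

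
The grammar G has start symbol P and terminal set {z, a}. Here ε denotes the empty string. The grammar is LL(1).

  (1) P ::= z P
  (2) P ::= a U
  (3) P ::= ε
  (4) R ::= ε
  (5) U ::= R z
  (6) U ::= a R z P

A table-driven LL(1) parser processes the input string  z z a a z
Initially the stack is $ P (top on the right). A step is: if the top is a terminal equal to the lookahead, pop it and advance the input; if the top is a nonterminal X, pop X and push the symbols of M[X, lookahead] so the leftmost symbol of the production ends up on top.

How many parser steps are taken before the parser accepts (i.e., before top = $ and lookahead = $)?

      Stack      Input        Action
   1  $ P        z z a a z $  expand P ::= z P
   2  $ P z      z z a a z $  match z
   3  $ P        z a a z $    expand P ::= z P
   4  $ P z      z a a z $    match z
   5  $ P        a a z $      expand P ::= a U
   6  $ U a      a a z $      match a
   7  $ U        a z $        expand U ::= a R z P
   8  $ P z R a  a z $        match a
   9  $ P z R    z $          expand R ::= ε
  10  $ P z      z $          match z
  11  $ P        $            expand P ::= ε
Accept reached after 11 steps.

11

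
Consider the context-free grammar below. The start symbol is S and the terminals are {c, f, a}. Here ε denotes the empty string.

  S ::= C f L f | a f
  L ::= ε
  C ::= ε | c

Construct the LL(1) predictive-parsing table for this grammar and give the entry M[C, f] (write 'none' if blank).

FIRST(L): from L::=ε we get {ε}. So FIRST(L) = {ε}.
FIRST(C): from C::=ε we get {ε}; from C::=c we get {c}. So FIRST(C) = {ε, c}.
FIRST(S): from S::=C f L f we get {c, f}; from S::=a f we get {a}. So FIRST(S) = {a, c, f}.
FOLLOW(S) includes $ since S is the start symbol.
FOLLOW(C): in S::=C f L f, C is followed by f L f with FIRST {f}. Thus FOLLOW(C) = {f}.
For C ::= ε: FIRST(ε) = {ε}, so it goes in M[C, t] for t ∈ {}; since ε ∈ FIRST, also for every t ∈ FOLLOW(C) = {f}.
For C ::= c: FIRST(c) = {c}, so it goes in M[C, t] for t ∈ {c}.

C ::= ε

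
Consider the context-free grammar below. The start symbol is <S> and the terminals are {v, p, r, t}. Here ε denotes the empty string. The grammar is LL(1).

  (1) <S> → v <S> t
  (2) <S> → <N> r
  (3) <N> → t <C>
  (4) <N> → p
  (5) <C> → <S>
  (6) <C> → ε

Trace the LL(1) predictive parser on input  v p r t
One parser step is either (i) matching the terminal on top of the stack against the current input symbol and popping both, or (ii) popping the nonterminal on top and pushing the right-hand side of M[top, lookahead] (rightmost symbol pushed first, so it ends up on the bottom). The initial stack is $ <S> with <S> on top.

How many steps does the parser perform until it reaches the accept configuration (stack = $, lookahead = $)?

7

     Stack      Input      Action
  1  $ <S>      v p r t $  expand <S> → v <S> t
  2  $ t <S> v  v p r t $  match v
  3  $ t <S>    p r t $    expand <S> → <N> r
  4  $ t r <N>  p r t $    expand <N> → p
  5  $ t r p    p r t $    match p
  6  $ t r      r t $      match r
  7  $ t        t $        match t
Accept reached after 7 steps.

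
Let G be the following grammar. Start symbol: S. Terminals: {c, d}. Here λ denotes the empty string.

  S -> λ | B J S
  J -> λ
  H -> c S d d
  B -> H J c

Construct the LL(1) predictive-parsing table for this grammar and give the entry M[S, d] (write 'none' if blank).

S -> λ

FIRST(J): from J->λ we get {λ}. So FIRST(J) = {λ}.
FIRST(H): from H->c S d d we get {c}. So FIRST(H) = {c}.
FIRST(B): from B->H J c we get {c}. So FIRST(B) = {c}.
FIRST(S): from S->λ we get {λ}; from S->B J S we get {c}. So FIRST(S) = {λ, c}.
FOLLOW(S) includes $ since S is the start symbol.
FOLLOW(S): in S->B J S, the suffix after S is empty (adds nothing new); in H->c S d d, S is followed by d d with FIRST {d}. Thus FOLLOW(S) = {$, d}.
For S -> λ: FIRST(λ) = {λ}, so it goes in M[S, t] for t ∈ {}; since λ ∈ FIRST, also for every t ∈ FOLLOW(S) = {$, d}.
For S -> B J S: FIRST(B J S) = {c}, so it goes in M[S, t] for t ∈ {c}.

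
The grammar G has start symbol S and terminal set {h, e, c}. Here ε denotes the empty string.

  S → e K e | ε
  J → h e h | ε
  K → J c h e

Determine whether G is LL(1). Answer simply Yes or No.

FIRST(S) = {ε, e}
FIRST(J) = {ε, h}
FIRST(K) = {c, h}
FOLLOW(S) = {$}
FOLLOW(J) = {c}
FOLLOW(K) = {e}
Each cell of M receives at most one production.

Yes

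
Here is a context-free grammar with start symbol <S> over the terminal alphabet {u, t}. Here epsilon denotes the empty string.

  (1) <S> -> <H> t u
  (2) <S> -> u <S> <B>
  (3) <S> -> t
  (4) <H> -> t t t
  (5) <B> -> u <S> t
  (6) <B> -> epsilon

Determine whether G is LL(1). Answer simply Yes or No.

No

FIRST(<S>) = {t, u}
FIRST(<H>) = {t}
FIRST(<B>) = {epsilon, u}
FOLLOW(<S>) = {$, t, u}
FOLLOW(<H>) = {t}
FOLLOW(<B>) = {$, t, u}
Cell M[<B>, u] receives both <B> -> u <S> t and <B> -> epsilon — the grammar is not LL(1).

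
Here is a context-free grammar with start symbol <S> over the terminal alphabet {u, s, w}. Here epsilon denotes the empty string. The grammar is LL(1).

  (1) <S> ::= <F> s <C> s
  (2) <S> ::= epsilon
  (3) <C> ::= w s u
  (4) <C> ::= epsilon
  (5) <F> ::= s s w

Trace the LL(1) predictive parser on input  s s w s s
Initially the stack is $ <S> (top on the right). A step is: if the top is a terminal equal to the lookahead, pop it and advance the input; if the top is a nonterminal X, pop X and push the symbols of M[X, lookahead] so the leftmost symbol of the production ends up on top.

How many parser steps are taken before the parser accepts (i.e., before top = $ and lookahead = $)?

     Stack            Input        Action
  1  $ <S>            s s w s s $  expand <S> ::= <F> s <C> s
  2  $ s <C> s <F>    s s w s s $  expand <F> ::= s s w
  3  $ s <C> s w s s  s s w s s $  match s
  4  $ s <C> s w s    s w s s $    match s
  5  $ s <C> s w      w s s $      match w
  6  $ s <C> s        s s $        match s
  7  $ s <C>          s $          expand <C> ::= epsilon
  8  $ s              s $          match s
Accept reached after 8 steps.

8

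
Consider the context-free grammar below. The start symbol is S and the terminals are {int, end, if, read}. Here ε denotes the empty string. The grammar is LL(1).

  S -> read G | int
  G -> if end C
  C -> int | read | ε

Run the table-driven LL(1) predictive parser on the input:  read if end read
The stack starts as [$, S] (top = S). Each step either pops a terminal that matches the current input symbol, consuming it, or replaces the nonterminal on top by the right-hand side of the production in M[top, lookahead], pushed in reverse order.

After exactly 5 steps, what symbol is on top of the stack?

     Stack       Input               Action
  1  $ S         read if end read $  expand S -> read G
  2  $ G read    read if end read $  match read
  3  $ G         if end read $       expand G -> if end C
  4  $ C end if  if end read $       match if
  5  $ C end     end read $          match end
Stack after step 5: $ C (top = C).

C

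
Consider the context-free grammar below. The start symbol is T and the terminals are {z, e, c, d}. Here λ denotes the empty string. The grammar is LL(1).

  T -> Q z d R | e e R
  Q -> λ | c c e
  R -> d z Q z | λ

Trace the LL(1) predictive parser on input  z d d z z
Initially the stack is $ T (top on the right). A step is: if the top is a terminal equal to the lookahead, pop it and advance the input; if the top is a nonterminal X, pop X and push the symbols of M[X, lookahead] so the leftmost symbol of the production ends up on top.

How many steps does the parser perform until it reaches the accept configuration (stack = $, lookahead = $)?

9

step 1: stack=$ T  input=z d d z z $  — expand T -> Q z d R
step 2: stack=$ R d z Q  input=z d d z z $  — expand Q -> λ
step 3: stack=$ R d z  input=z d d z z $  — match z
step 4: stack=$ R d  input=d d z z $  — match d
step 5: stack=$ R  input=d z z $  — expand R -> d z Q z
step 6: stack=$ z Q z d  input=d z z $  — match d
step 7: stack=$ z Q z  input=z z $  — match z
step 8: stack=$ z Q  input=z $  — expand Q -> λ
step 9: stack=$ z  input=z $  — match z
Accept reached after 9 steps.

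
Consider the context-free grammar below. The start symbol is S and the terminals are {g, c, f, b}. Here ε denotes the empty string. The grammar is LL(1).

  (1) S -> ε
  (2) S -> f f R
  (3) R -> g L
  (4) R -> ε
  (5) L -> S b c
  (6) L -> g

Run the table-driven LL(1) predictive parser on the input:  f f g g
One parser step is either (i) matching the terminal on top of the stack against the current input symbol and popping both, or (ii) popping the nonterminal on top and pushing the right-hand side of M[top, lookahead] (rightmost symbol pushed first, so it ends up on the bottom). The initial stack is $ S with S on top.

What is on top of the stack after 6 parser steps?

g

step 1: stack=$ S  input=f f g g $  — expand S -> f f R
step 2: stack=$ R f f  input=f f g g $  — match f
step 3: stack=$ R f  input=f g g $  — match f
step 4: stack=$ R  input=g g $  — expand R -> g L
step 5: stack=$ L g  input=g g $  — match g
step 6: stack=$ L  input=g $  — expand L -> g
Stack after step 6: $ g (top = g).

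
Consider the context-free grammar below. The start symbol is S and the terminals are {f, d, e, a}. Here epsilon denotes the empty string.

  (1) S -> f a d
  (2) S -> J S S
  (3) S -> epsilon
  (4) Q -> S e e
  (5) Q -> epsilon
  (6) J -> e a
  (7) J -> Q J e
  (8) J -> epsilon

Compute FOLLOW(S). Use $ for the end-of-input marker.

{$, e, f}

FIRST(S): from S->f a d we get {f}; from S->J S S we get {epsilon, e, f}; from S->epsilon we get {epsilon}. So FIRST(S) = {epsilon, e, f}.
FIRST(Q): from Q->S e e we get {e, f}; from Q->epsilon we get {epsilon}. So FIRST(Q) = {epsilon, e, f}.
FIRST(J): from J->e a we get {e}; from J->Q J e we get {e, f}; from J->epsilon we get {epsilon}. So FIRST(J) = {epsilon, e, f}.
FOLLOW(S) includes $ since S is the start symbol.
FOLLOW(S): in S->J S S (occurrence 1), S is followed by S with FIRST {epsilon, e, f}; in S->J S S (occurrence 1), the suffix after S is nullable (adds nothing new); in S->J S S (occurrence 2), the suffix after S is empty (adds nothing new); in Q->S e e, S is followed by e e with FIRST {e}. Thus FOLLOW(S) = {$, e, f}.
FOLLOW(Q): in J->Q J e, Q is followed by J e with FIRST {e, f}. Thus FOLLOW(Q) = {e, f}.
FOLLOW(J): in S->J S S, J is followed by S S with FIRST {epsilon, e, f}; in S->J S S, the suffix after J is nullable, so FOLLOW(J) ⊇ FOLLOW(S) = {$, e, f}; in J->Q J e, J is followed by e with FIRST {e}. Thus FOLLOW(J) = {$, e, f}.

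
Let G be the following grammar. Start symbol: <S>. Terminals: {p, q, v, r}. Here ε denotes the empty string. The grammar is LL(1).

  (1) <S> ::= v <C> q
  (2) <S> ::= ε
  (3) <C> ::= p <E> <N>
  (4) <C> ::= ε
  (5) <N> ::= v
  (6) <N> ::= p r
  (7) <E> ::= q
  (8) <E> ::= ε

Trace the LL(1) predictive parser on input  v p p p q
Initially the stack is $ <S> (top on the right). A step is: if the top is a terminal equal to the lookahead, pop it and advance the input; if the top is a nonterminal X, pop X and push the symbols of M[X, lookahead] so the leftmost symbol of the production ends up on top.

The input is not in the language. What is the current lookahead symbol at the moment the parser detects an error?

p

step 1: stack=$ <S>  input=v p p p q $  — expand <S> ::= v <C> q
step 2: stack=$ q <C> v  input=v p p p q $  — match v
step 3: stack=$ q <C>  input=p p p q $  — expand <C> ::= p <E> <N>
step 4: stack=$ q <N> <E> p  input=p p p q $  — match p
step 5: stack=$ q <N> <E>  input=p p q $  — expand <E> ::= ε
step 6: stack=$ q <N>  input=p p q $  — expand <N> ::= p r
step 7: stack=$ q r p  input=p p q $  — match p
step 8: stack=$ q r  input=p q $  — error: top is terminal r but lookahead is p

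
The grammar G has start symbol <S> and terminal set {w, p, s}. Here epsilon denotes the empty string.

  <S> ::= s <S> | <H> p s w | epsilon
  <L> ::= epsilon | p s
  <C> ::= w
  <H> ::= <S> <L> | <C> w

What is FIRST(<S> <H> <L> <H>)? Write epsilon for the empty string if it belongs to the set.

FIRST(<L>) = {epsilon, p}
FIRST(<C>) = {w}
FIRST(<S>) = {epsilon, p, s, w}  (via <H> p s w)
FIRST(<H>) = {epsilon, p, s, w}  (via <S> <L>, <C> w)
FIRST(<S> <H> <L> <H>): take FIRST of each symbol in turn, carrying on past any symbol whose FIRST contains epsilon; result {epsilon, p, s, w}.

{epsilon, p, s, w}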